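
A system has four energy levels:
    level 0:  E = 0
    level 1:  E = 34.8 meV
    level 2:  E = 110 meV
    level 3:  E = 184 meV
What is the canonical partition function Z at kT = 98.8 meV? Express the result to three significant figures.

Z = 2.19

Eᵢ/kT = 0, 0.35223, 1.1134, 1.8623.
Z = Σ e^(−Eᵢ/kT) = e^(−0) + e^(−0.35223) + e^(−1.1134) + e^(−1.8623) = 1.0000 + 0.70312 + 0.32844 + 0.15531 = 2.1869.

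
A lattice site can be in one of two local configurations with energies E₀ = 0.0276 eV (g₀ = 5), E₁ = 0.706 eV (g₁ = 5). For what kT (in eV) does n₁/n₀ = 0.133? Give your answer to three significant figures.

n₁/n₀ = (g₁/g₀) exp[−(E₁−E₀)/kT] = 0.133.
⇒ (E₁−E₀)/kT = ln((5/5)/0.133) = ln(7.5188) = 2.0174.
kT = 0.6784 eV / 2.0174 = 0.336 eV.

0.336 eV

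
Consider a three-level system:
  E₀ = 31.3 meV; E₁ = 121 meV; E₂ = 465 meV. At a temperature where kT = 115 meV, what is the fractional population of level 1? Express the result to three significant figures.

Eᵢ/kT = 0.27217, 1.0522, 4.0435.
Z = Σ e^(−Eᵢ/kT) = e^(−0.27217) + e^(−1.0522) + e^(−4.0435) = 0.76172 + 0.34917 + 0.017536 = 1.1284.
P₁ = e^(−E₁/kT) / Z = 0.34917/1.1284 = 0.309.

0.309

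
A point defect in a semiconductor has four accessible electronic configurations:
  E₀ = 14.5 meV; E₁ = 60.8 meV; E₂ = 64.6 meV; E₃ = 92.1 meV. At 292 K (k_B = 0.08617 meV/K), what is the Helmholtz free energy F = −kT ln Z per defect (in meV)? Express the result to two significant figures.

k_BT = 0.08617 × 292 K = 25.16 meV.
Eᵢ/kT = 0.5763, 2.417, 2.568, 3.661.
Z = Σ e^(−Eᵢ/kT) = e^(−0.5763) + e^(−2.417) + e^(−2.568) + e^(−3.661) = 0.5620 + 0.08919 + 0.07669 + 0.02571 = 0.7536.
F = −kT ln Z = −25.16 × ln(0.7536) = −25.16 × -0.2829 = 7.1 meV.

7.1 meV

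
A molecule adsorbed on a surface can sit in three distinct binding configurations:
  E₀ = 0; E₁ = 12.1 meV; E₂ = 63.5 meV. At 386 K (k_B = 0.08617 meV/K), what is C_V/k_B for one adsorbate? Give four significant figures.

0.2585

k_BT = 0.08617 × 386 K = 33.2616 meV.
Eᵢ/kT = 0, 0.363783, 1.90911.
Z = Σ e^(−Eᵢ/kT) = e^(−0) + e^(−0.363783) + e^(−1.90911) = 1.00000 + 0.695042 + 0.148212 = 1.84325.
⟨E⟩ = 9.66850 meV, ⟨E²⟩ = 379.432 meV².
C_V/k_B = (⟨E²⟩ − ⟨E⟩²)/(kT)² = (379.432 − 93.4799)/1106.33 = 0.2585.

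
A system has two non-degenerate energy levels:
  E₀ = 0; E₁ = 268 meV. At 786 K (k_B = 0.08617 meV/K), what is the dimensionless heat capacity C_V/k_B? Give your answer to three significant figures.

k_BT = 0.08617 × 786 K = 67.730 meV.
Eᵢ/kT = 0, 3.9569.
Z = Σ e^(−Eᵢ/kT) = e^(−0) + e^(−3.9569) = 1.0000 + 0.019122 = 1.0191.
⟨E⟩ = 5.0286 meV, ⟨E²⟩ = 1347.7 meV².
C_V/k_B = (⟨E²⟩ − ⟨E⟩²)/(kT)² = (1347.7 − 25.287)/4587.4 = 0.288.

0.288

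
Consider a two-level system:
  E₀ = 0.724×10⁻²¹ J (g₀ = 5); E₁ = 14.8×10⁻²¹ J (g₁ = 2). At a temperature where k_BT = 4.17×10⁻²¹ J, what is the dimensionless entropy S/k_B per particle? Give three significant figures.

Eᵢ/kT = 0.17362, 3.5492.
Z = Σ gᵢe^(−Eᵢ/kT) = 5·e^(−0.17362) + 2·e^(−3.5492) = 4.2031 + 0.057495 = 4.2606.
⟨E⟩ = Σ EᵢPᵢ = 0.91395 ×10⁻²¹ J.
S/k_B = ln Z + ⟨E⟩/kT = ln(4.2606) + 0.91395/4.17 = 1.4494 + 0.21917 = 1.67.

1.67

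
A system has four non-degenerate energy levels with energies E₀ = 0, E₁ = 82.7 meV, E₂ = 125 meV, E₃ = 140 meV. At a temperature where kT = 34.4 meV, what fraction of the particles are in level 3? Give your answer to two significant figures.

0.015

Eᵢ/kT = 0, 2.404, 3.634, 4.070.
Z = Σ e^(−Eᵢ/kT) = e^(−0) + e^(−2.404) + e^(−3.634) + e^(−4.070) = 1.000 + 0.09036 + 0.02641 + 0.01708 = 1.134.
P₃ = e^(−E₃/kT) / Z = 0.01708/1.134 = 0.015.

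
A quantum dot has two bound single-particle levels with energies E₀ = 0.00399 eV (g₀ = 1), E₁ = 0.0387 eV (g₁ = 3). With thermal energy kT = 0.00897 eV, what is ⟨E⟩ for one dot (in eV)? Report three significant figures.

0.00603 eV

Eᵢ/kT = 0.44482, 4.3144.
Z = Σ gᵢe^(−Eᵢ/kT) = 1·e^(−0.44482) + 3·e^(−4.3144) = 0.64094 + 0.040124 = 0.68106.
⟨E⟩ = Σ Eᵢ gᵢe^(−Eᵢ/kT) / Z = (0.00399·0.64094 + 0.0387·0.040124) / 0.68106 = 0.00603 eV.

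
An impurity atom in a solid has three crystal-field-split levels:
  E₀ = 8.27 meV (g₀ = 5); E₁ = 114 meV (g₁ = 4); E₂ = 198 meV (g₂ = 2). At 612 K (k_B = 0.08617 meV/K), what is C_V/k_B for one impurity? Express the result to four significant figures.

k_BT = 0.08617 × 612 K = 52.7360 meV.
Eᵢ/kT = 0.156819, 2.16171, 3.75455.
Z = Σ gᵢe^(−Eᵢ/kT) = 5·e^(−0.156819) + 4·e^(−2.16171) + 2·e^(−3.75455) = 4.27429 + 0.460512 + 0.0468220 = 4.78162.
⟨E⟩ = 20.3106 meV, ⟨E²⟩ = 1696.65 meV².
C_V/k_B = (⟨E²⟩ − ⟨E⟩²)/(kT)² = (1696.65 − 412.520)/2781.09 = 0.4617.

0.4617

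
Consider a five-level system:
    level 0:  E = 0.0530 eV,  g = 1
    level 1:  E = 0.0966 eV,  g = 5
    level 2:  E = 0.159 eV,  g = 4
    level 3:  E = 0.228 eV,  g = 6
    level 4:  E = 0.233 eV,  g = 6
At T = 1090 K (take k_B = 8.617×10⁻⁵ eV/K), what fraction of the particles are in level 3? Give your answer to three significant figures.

0.128

k_BT = 8.617×10⁻⁵ × 1090 K = 0.093925 eV.
Eᵢ/kT = 0.56428, 1.0285, 1.6928, 2.4275, 2.4807.
Z = Σ gᵢe^(−Eᵢ/kT) = 1·e^(−0.56428) + 5·e^(−1.0285) + 4·e^(−1.6928) + 6·e^(−2.4275) + 6·e^(−2.4807) = 0.56877 + 1.7877 + 0.73601 + 0.52954 + 0.50211 = 4.1241.
P₃ = g₃ e^(−E₃/kT) / Z = 0.52954/4.1241 = 0.128.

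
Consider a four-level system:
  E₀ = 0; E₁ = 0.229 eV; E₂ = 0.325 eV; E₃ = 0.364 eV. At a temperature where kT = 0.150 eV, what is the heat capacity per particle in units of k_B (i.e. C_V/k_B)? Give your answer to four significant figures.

0.7887

Eᵢ/kT = 0, 1.52667, 2.16667, 2.42667.
Z = Σ e^(−Eᵢ/kT) = e^(−0) + e^(−1.52667) + e^(−2.16667) + e^(−2.42667) = 1.00000 + 0.217258 + 0.114558 + 0.0883305 = 1.42015.
⟨E⟩ = 0.0838895 eV, ⟨E²⟩ = 0.0247839 eV².
C_V/k_B = (⟨E²⟩ − ⟨E⟩²)/(kT)² = (0.0247839 − 0.00703745)/0.0225000 = 0.7887.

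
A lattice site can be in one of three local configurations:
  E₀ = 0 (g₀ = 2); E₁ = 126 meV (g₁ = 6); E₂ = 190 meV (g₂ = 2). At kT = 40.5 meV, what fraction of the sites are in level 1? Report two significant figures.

Eᵢ/kT = 0, 3.111, 4.691.
Z = Σ gᵢe^(−Eᵢ/kT) = 2·e^(−0) + 6·e^(−3.111) + 2·e^(−4.691) = 2.000 + 0.2673 + 0.01836 = 2.286.
P₁ = g₁ e^(−E₁/kT) / Z = 0.2673/2.286 = 0.12.

0.12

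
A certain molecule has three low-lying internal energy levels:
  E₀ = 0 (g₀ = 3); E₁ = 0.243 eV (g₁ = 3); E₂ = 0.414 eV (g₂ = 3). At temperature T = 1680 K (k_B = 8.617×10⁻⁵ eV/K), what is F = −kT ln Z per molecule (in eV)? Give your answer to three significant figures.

-0.191 eV

k_BT = 8.617×10⁻⁵ × 1680 K = 0.14477 eV.
Eᵢ/kT = 0, 1.6785, 2.8597.
Z = Σ gᵢe^(−Eᵢ/kT) = 3·e^(−0) + 3·e^(−1.6785) + 3·e^(−2.8597) = 3.0000 + 0.55996 + 0.17186 = 3.7318.
F = −kT ln Z = −0.14477 × ln(3.7318) = −0.14477 × 1.3169 = -0.191 eV.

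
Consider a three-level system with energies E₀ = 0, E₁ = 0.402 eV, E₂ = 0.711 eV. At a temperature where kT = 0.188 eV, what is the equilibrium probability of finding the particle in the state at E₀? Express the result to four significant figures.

Eᵢ/kT = 0, 2.13830, 3.78191.
Z = Σ e^(−Eᵢ/kT) = e^(−0) + e^(−2.13830) + e^(−3.78191) = 1.00000 + 0.117855 + 0.0227791 = 1.14063.
P₀ = e^(−E₀/kT) / Z = 1.00000/1.14063 = 0.8767.

0.8767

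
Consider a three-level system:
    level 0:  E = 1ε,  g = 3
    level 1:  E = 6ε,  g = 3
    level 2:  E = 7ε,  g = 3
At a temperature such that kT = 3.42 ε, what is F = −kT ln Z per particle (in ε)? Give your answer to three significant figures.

Eᵢ/kT = 0.29240, 1.7544, 2.0468.
Z = Σ gᵢe^(−Eᵢ/kT) = 3·e^(−0.29240) + 3·e^(−1.7544) + 3·e^(−2.0468) = 2.2394 + 0.51903 + 0.38744 = 3.1459.
F = −kT ln Z = −3.42 × ln(3.1459) = −3.42 × 1.1461 = -3.92 ε.

-3.92 ε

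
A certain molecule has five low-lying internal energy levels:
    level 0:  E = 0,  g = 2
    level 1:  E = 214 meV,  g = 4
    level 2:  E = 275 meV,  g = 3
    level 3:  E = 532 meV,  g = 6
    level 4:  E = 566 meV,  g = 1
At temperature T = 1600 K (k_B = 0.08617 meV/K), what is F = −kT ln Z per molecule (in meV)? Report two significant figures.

-170 meV

k_BT = 0.08617 × 1600 K = 137.9 meV.
Eᵢ/kT = 0, 1.552, 1.994, 3.858, 4.104.
Z = Σ gᵢe^(−Eᵢ/kT) = 2·e^(−0) + 4·e^(−1.552) + 3·e^(−1.994) + 6·e^(−3.858) + 1·e^(−4.104) = 2.000 + 0.8473 + 0.4084 + 0.1267 + 0.01651 = 3.399.
F = −kT ln Z = −137.9 × ln(3.399) = −137.9 × 1.223 = -170 meV.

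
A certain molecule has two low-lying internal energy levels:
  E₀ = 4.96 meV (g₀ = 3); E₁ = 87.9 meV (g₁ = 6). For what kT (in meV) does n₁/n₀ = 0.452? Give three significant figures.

n₁/n₀ = (g₁/g₀) exp[−(E₁−E₀)/kT] = 0.452.
⇒ (E₁−E₀)/kT = ln((6/3)/0.452) = ln(4.4248) = 1.4872.
kT = 82.94 meV / 1.4872 = 55.8 meV.

55.8 meV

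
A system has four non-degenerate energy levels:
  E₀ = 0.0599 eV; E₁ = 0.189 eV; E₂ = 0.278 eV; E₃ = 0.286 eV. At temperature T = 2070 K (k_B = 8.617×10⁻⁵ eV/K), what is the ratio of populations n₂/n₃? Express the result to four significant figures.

k_BT = 8.617×10⁻⁵ × 2070 K = 0.178372 eV.
n₂/n₃ = exp[−(E₂−E₃)/kT] = exp(−(-0.008 eV)/(0.178372 eV)) = exp(0.0448501) = 1.046.

1.046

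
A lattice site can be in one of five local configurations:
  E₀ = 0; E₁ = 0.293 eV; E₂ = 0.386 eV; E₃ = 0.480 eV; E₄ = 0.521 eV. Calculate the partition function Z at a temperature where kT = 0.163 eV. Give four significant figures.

Z = 1.353

Eᵢ/kT = 0, 1.79755, 2.36810, 2.94479, 3.19632.
Z = Σ e^(−Eᵢ/kT) = e^(−0) + e^(−1.79755) + e^(−2.36810) + e^(−2.94479) + e^(−3.19632) = 1.00000 + 0.165704 + 0.0936585 + 0.0526131 + 0.0409125 = 1.35289.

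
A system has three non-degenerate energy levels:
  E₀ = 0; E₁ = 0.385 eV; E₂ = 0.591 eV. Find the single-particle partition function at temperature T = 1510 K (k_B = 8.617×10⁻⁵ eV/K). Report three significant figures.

Z = 1.06

k_BT = 8.617×10⁻⁵ × 1510 K = 0.13012 eV.
Eᵢ/kT = 0, 2.9588, 4.5420.
Z = Σ e^(−Eᵢ/kT) = e^(−0) + e^(−2.9588) + e^(−4.5420) = 1.0000 + 0.051881 + 0.010652 = 1.0625.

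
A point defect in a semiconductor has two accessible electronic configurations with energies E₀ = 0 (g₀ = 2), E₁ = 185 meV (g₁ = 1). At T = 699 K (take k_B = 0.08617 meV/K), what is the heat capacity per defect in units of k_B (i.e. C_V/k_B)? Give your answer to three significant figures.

0.209

k_BT = 0.08617 × 699 K = 60.233 meV.
Eᵢ/kT = 0, 3.0714.
Z = Σ gᵢe^(−Eᵢ/kT) = 2·e^(−0) + 1·e^(−3.0714) = 2.0000 + 0.046356 = 2.0464.
⟨E⟩ = 4.1907 meV, ⟨E²⟩ = 775.28 meV².
C_V/k_B = (⟨E²⟩ − ⟨E⟩²)/(kT)² = (775.28 − 17.562)/3628.0 = 0.209.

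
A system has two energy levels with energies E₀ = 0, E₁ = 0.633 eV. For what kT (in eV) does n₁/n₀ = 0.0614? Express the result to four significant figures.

n₁/n₀ = exp[−(E₁−E₀)/kT] = 0.0614.
⇒ (E₁−E₀)/kT = ln(1/0.0614) = ln(16.2866) = 2.79034.
kT = 0.633 eV / 2.79034 = 0.2269 eV.

0.2269 eV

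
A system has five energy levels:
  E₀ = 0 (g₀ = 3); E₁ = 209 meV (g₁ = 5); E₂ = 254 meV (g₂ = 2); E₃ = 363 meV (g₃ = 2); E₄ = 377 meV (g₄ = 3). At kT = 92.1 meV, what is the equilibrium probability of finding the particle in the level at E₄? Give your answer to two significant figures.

Eᵢ/kT = 0, 2.269, 2.758, 3.941, 4.093.
Z = Σ gᵢe^(−Eᵢ/kT) = 3·e^(−0) + 5·e^(−2.269) + 2·e^(−2.758) + 2·e^(−3.941) + 3·e^(−4.093) = 3.000 + 0.5171 + 0.1268 + 0.03886 + 0.05007 = 3.733.
P₄ = g₄ e^(−E₄/kT) / Z = 0.05007/3.733 = 0.013.

0.013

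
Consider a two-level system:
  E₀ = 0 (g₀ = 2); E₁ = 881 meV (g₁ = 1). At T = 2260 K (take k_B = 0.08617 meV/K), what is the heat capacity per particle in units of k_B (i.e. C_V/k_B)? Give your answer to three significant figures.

k_BT = 0.08617 × 2260 K = 194.74 meV.
Eᵢ/kT = 0, 4.5240.
Z = Σ gᵢe^(−Eᵢ/kT) = 2·e^(−0) + 1·e^(−4.5240) = 2.0000 + 0.010846 = 2.0108.
⟨E⟩ = 4.7520 meV, ⟨E²⟩ = 4186.5 meV².
C_V/k_B = (⟨E²⟩ − ⟨E⟩²)/(kT)² = (4186.5 − 22.582)/37924 = 0.110.

0.110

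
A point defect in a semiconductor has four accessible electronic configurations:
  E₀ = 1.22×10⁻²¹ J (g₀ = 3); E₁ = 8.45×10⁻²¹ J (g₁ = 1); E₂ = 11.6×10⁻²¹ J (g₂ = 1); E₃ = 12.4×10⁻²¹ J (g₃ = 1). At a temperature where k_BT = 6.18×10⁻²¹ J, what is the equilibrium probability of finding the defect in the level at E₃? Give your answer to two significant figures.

0.045

Eᵢ/kT = 0.1974, 1.367, 1.877, 2.006.
Z = Σ gᵢe^(−Eᵢ/kT) = 3·e^(−0.1974) + 1·e^(−1.367) + 1·e^(−1.877) + 1·e^(−2.006) = 2.463 + 0.2549 + 0.1530 + 0.1345 = 3.005.
P₃ = g₃ e^(−E₃/kT) / Z = 0.1345/3.005 = 0.045.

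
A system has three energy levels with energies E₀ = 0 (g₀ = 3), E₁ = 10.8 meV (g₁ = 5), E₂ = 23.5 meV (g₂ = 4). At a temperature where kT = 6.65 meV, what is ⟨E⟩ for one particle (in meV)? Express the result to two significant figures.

Eᵢ/kT = 0, 1.624, 3.534.
Z = Σ gᵢe^(−Eᵢ/kT) = 3·e^(−0) + 5·e^(−1.624) + 4·e^(−3.534) = 3.000 + 0.9855 + 0.1168 = 4.102.
⟨E⟩ = Σ Eᵢ gᵢe^(−Eᵢ/kT) / Z = (0·3.000 + 10.8·0.9855 + 23.5·0.1168) / 4.102 = 3.3 meV.

3.3 meV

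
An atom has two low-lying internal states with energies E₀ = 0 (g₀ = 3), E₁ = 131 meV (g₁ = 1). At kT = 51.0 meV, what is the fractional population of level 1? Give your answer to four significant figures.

0.02491

Eᵢ/kT = 0, 2.56863.
Z = Σ gᵢe^(−Eᵢ/kT) = 3·e^(−0) + 1·e^(−2.56863) = 3.00000 + 0.0766405 = 3.07664.
P₁ = g₁ e^(−E₁/kT) / Z = 0.0766405/3.07664 = 0.02491.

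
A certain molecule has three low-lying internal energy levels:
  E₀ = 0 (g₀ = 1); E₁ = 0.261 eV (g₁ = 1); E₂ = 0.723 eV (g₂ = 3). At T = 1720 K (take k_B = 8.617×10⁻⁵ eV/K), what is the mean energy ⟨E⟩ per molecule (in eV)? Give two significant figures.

k_BT = 8.617×10⁻⁵ × 1720 K = 0.1482 eV.
Eᵢ/kT = 0, 1.761, 4.879.
Z = Σ gᵢe^(−Eᵢ/kT) = 1·e^(−0) + 1·e^(−1.761) + 3·e^(−4.879) = 1.000 + 0.1719 + 0.02281 = 1.195.
⟨E⟩ = Σ Eᵢ gᵢe^(−Eᵢ/kT) / Z = (0·1.000 + 0.261·0.1719 + 0.723·0.02281) / 1.195 = 0.051 eV.

0.051 eV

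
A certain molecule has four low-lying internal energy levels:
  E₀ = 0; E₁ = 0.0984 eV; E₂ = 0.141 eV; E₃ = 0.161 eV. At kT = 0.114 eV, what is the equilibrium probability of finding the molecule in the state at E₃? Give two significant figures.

Eᵢ/kT = 0, 0.8632, 1.237, 1.412.
Z = Σ e^(−Eᵢ/kT) = e^(−0) + e^(−0.8632) + e^(−1.237) + e^(−1.412) = 1.000 + 0.4218 + 0.2903 + 0.2437 = 1.956.
P₃ = e^(−E₃/kT) / Z = 0.2437/1.956 = 0.12.

0.12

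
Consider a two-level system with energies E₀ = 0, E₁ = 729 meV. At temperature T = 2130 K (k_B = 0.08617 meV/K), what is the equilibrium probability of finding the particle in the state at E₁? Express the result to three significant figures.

k_BT = 0.08617 × 2130 K = 183.54 meV.
Eᵢ/kT = 0, 3.9719.
Z = Σ e^(−Eᵢ/kT) = e^(−0) + e^(−3.9719) = 1.0000 + 0.018838 = 1.0188.
P₁ = e^(−E₁/kT) / Z = 0.018838/1.0188 = 0.0185.

0.0185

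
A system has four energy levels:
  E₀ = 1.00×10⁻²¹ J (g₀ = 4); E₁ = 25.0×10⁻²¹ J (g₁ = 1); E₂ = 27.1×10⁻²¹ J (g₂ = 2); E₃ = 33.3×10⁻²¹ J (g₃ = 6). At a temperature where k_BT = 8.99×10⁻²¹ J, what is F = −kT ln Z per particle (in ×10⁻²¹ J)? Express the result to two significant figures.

Eᵢ/kT = 0.1112, 2.781, 3.014, 3.704.
Z = Σ gᵢe^(−Eᵢ/kT) = 4·e^(−0.1112) + 1·e^(−2.781) + 2·e^(−3.014) + 6·e^(−3.704) = 3.579 + 0.06198 + 0.09819 + 0.1477 = 3.887.
F = −kT ln Z = −8.99 × ln(3.887) = −8.99 × 1.358 = -12 ×10⁻²¹ J.

-12 ×10⁻²¹ J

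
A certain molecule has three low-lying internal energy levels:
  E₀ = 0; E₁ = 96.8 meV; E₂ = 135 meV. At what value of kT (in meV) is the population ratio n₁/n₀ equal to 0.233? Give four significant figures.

n₁/n₀ = exp[−(E₁−E₀)/kT] = 0.233.
⇒ (E₁−E₀)/kT = ln(1/0.233) = ln(4.29185) = 1.45672.
kT = 96.8 meV / 1.45672 = 66.45 meV.

66.45 meV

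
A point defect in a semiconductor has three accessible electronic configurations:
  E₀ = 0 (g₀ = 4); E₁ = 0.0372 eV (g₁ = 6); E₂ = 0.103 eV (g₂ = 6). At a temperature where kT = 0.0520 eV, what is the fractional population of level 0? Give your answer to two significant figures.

Eᵢ/kT = 0, 0.7154, 1.981.
Z = Σ gᵢe^(−Eᵢ/kT) = 4·e^(−0) + 6·e^(−0.7154) + 6·e^(−1.981) = 4.000 + 2.934 + 0.8276 = 7.762.
P₀ = g₀ e^(−E₀/kT) / Z = 4.000/7.762 = 0.52.

0.52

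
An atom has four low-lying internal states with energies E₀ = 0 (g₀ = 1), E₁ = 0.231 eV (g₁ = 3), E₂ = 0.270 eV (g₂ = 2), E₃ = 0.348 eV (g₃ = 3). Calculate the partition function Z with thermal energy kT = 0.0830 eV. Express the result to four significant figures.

Z = 1.308

Eᵢ/kT = 0, 2.78313, 3.25301, 4.19277.
Z = Σ gᵢe^(−Eᵢ/kT) = 1·e^(−0) + 3·e^(−2.78313) + 2·e^(−3.25301) + 3·e^(−4.19277) = 1.00000 + 0.185534 + 0.0773153 + 0.0453132 = 1.30816.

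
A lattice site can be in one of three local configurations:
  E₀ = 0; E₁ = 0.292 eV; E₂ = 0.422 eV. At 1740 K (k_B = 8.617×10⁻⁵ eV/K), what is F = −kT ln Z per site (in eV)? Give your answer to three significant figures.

k_BT = 8.617×10⁻⁵ × 1740 K = 0.14994 eV.
Eᵢ/kT = 0, 1.9474, 2.8145.
Z = Σ e^(−Eᵢ/kT) = e^(−0) + e^(−1.9474) + e^(−2.8145) = 1.0000 + 0.14264 + 0.059935 = 1.2026.
F = −kT ln Z = −0.14994 × ln(1.2026) = −0.14994 × 0.18449 = -0.0277 eV.

-0.0277 eV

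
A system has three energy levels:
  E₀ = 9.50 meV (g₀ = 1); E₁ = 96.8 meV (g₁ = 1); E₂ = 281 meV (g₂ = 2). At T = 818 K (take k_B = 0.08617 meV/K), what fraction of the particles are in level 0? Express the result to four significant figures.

0.7506

k_BT = 0.08617 × 818 K = 70.4871 meV.
Eᵢ/kT = 0.134776, 1.37330, 3.98655.
Z = Σ gᵢe^(−Eᵢ/kT) = 1·e^(−0.134776) + 1·e^(−1.37330) + 2·e^(−3.98655) = 0.873912 + 0.253270 + 0.0371273 = 1.16431.
P₀ = g₀ e^(−E₀/kT) / Z = 0.873912/1.16431 = 0.7506.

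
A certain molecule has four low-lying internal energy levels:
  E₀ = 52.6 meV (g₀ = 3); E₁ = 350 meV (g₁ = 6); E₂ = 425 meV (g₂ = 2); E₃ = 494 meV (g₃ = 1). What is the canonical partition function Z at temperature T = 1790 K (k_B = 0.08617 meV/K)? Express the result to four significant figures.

Z = 2.921

k_BT = 0.08617 × 1790 K = 154.244 meV.
Eᵢ/kT = 0.341018, 2.26913, 2.75537, 3.20272.
Z = Σ gᵢe^(−Eᵢ/kT) = 3·e^(−0.341018) + 6·e^(−2.26913) + 2·e^(−2.75537) + 1·e^(−3.20272) = 2.13314 + 0.620413 + 0.127171 + 0.0406515 = 2.92138.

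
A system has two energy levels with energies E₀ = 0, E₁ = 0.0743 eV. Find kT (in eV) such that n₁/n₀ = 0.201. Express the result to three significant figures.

n₁/n₀ = exp[−(E₁−E₀)/kT] = 0.201.
⇒ (E₁−E₀)/kT = ln(1/0.201) = ln(4.9751) = 1.6044.
kT = 0.0743 eV / 1.6044 = 0.0463 eV.

0.0463 eV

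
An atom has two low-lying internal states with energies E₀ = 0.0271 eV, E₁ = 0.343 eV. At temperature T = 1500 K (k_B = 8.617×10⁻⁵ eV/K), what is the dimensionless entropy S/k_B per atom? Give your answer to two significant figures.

0.28

k_BT = 8.617×10⁻⁵ × 1500 K = 0.1293 eV.
Eᵢ/kT = 0.2096, 2.653.
Z = Σ e^(−Eᵢ/kT) = e^(−0.2096) + e^(−2.653) = 0.8109 + 0.07044 = 0.8813.
⟨E⟩ = Σ EᵢPᵢ = 0.05235 eV.
S/k_B = ln Z + ⟨E⟩/kT = ln(0.8813) + 0.05235/0.1293 = -0.1264 + 0.4049 = 0.28.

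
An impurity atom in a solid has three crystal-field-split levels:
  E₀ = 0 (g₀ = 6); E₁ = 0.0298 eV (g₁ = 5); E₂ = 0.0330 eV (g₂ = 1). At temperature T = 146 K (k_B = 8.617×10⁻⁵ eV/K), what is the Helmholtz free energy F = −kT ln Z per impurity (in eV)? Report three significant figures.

k_BT = 8.617×10⁻⁵ × 146 K = 0.012581 eV.
Eᵢ/kT = 0, 2.3687, 2.6230.
Z = Σ gᵢe^(−Eᵢ/kT) = 6·e^(−0) + 5·e^(−2.3687) + 1·e^(−2.6230) = 6.0000 + 0.46801 + 0.072585 = 6.5406.
F = −kT ln Z = −0.012581 × ln(6.5406) = −0.012581 × 1.8780 = -0.0236 eV.

-0.0236 eV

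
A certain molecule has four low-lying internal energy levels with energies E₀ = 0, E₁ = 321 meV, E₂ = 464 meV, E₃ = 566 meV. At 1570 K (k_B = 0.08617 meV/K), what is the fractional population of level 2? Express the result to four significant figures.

0.02840

k_BT = 0.08617 × 1570 K = 135.287 meV.
Eᵢ/kT = 0, 2.37273, 3.42975, 4.18370.
Z = Σ e^(−Eᵢ/kT) = e^(−0) + e^(−2.37273) + e^(−3.42975) + e^(−4.18370) = 1.00000 + 0.0932259 + 0.0323950 + 0.0152420 = 1.14086.
P₂ = e^(−E₂/kT) / Z = 0.0323950/1.14086 = 0.02840.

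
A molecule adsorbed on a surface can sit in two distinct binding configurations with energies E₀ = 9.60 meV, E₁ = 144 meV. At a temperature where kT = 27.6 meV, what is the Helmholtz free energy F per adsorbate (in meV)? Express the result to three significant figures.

9.39 meV

Eᵢ/kT = 0.34783, 5.2174.
Z = Σ e^(−Eᵢ/kT) = e^(−0.34783) + e^(−5.2174) = 0.70622 + 0.0054214 = 0.71164.
F = −kT ln Z = −27.6 × ln(0.71164) = −27.6 × -0.34018 = 9.39 meV.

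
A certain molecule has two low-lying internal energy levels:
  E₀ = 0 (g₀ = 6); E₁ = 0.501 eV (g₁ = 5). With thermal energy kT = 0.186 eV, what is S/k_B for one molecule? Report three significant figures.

1.99

Eᵢ/kT = 0, 2.6935.
Z = Σ gᵢe^(−Eᵢ/kT) = 6·e^(−0) + 5·e^(−2.6935) = 6.0000 + 0.33822 = 6.3382.
⟨E⟩ = Σ EᵢPᵢ = 0.026734 eV.
S/k_B = ln Z + ⟨E⟩/kT = ln(6.3382) + 0.026734/0.186 = 1.8466 + 0.14373 = 1.99.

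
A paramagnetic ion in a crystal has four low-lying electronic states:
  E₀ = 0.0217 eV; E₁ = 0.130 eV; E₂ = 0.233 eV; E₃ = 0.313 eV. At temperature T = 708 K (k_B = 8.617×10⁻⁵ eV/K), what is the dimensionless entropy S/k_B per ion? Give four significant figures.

k_BT = 8.617×10⁻⁵ × 708 K = 0.0610084 eV.
Eᵢ/kT = 0.355689, 2.13085, 3.81915, 5.13044.
Z = Σ e^(−Eᵢ/kT) = e^(−0.355689) + e^(−2.13085) + e^(−3.81915) + e^(−5.13044) = 0.700691 + 0.118736 + 0.0219464 + 0.00591396 = 0.847287.
⟨E⟩ = Σ EᵢPᵢ = 0.0443831 eV.
S/k_B = ln Z + ⟨E⟩/kT = ln(0.847287) + 0.0443831/0.0610084 = -0.165716 + 0.727492 = 0.5618.

0.5618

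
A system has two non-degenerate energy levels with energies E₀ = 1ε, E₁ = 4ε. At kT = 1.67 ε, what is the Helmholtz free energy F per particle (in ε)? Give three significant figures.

Eᵢ/kT = 0.59880, 2.3952.
Z = Σ e^(−Eᵢ/kT) = e^(−0.59880) + e^(−2.3952) = 0.54947 + 0.091154 = 0.64062.
F = −kT ln Z = −1.67 × ln(0.64062) = −1.67 × -0.44532 = 0.744 ε.

0.744 ε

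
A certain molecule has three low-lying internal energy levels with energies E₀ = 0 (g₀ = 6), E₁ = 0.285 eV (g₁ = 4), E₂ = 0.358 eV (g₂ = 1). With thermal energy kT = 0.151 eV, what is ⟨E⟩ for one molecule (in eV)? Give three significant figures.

Eᵢ/kT = 0, 1.8874, 2.3709.
Z = Σ gᵢe^(−Eᵢ/kT) = 6·e^(−0) + 4·e^(−1.8874) + 1·e^(−2.3709) = 6.0000 + 0.60586 + 0.093397 = 6.6993.
⟨E⟩ = Σ Eᵢ gᵢe^(−Eᵢ/kT) / Z = (0·6.0000 + 0.285·0.60586 + 0.358·0.093397) / 6.6993 = 0.0308 eV.

0.0308 eV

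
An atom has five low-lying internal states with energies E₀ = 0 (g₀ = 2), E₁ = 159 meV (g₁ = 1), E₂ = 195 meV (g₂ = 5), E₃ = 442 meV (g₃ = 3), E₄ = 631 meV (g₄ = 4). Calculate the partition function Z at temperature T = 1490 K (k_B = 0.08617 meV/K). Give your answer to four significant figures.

Z = 3.510

k_BT = 0.08617 × 1490 K = 128.393 meV.
Eᵢ/kT = 0, 1.23839, 1.51877, 3.44256, 4.91460.
Z = Σ gᵢe^(−Eᵢ/kT) = 2·e^(−0) + 1·e^(−1.23839) + 5·e^(−1.51877) + 3·e^(−3.44256) + 4·e^(−4.91460) = 2.00000 + 0.289851 + 1.09491 + 0.0959481 + 0.0293546 = 3.51006.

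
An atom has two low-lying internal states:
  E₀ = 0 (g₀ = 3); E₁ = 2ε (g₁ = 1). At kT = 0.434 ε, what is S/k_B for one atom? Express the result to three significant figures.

Eᵢ/kT = 0, 4.6083.
Z = Σ gᵢe^(−Eᵢ/kT) = 3·e^(−0) + 1·e^(−4.6083) = 3.0000 + 0.0099688 = 3.0100.
⟨E⟩ = Σ EᵢPᵢ = 0.0066238 ε.
S/k_B = ln Z + ⟨E⟩/kT = ln(3.0100) + 0.0066238/0.434 = 1.1019 + 0.015262 = 1.12.

1.12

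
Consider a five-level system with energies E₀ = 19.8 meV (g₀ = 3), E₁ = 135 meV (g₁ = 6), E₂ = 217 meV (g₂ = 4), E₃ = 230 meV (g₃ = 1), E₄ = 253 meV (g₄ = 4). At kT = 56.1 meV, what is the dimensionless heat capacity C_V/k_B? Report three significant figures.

1.19

Eᵢ/kT = 0.35294, 2.4064, 3.8681, 4.0998, 4.5098.
Z = Σ gᵢe^(−Eᵢ/kT) = 3·e^(−0.35294) + 6·e^(−2.4064) + 4·e^(−3.8681) + 1·e^(−4.0998) + 4·e^(−4.5098) = 2.1079 + 0.54084 + 0.083592 + 0.016576 + 0.044003 = 2.7929.
⟨E⟩ = 52.932 meV, ⟨E²⟩ = 6557.0 meV².
C_V/k_B = (⟨E²⟩ − ⟨E⟩²)/(kT)² = (6557.0 − 2801.8)/3147.2 = 1.19.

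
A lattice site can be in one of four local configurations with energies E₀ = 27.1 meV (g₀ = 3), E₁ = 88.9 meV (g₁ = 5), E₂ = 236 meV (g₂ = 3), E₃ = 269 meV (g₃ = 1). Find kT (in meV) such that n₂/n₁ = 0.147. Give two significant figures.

100 meV

n₂/n₁ = (g₂/g₁) exp[−(E₂−E₁)/kT] = 0.147.
⇒ (E₂−E₁)/kT = ln((3/5)/0.147) = ln(4.082) = 1.407.
kT = 147.1 meV / 1.407 = 100 meV.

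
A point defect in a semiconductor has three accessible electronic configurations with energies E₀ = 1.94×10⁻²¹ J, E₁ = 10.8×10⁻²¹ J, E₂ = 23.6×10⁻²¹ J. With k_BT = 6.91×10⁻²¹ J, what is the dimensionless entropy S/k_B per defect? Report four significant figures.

Eᵢ/kT = 0.280753, 1.56295, 3.41534.
Z = Σ e^(−Eᵢ/kT) = e^(−0.280753) + e^(−1.56295) + e^(−3.41534) = 0.755215 + 0.209517 + 0.0328652 = 0.997597.
⟨E⟩ = Σ EᵢPᵢ = 4.51437 ×10⁻²¹ J.
S/k_B = ln Z + ⟨E⟩/kT = ln(0.997597) + 4.51437/6.91 = -0.00240589 + 0.653310 = 0.6509.

0.6509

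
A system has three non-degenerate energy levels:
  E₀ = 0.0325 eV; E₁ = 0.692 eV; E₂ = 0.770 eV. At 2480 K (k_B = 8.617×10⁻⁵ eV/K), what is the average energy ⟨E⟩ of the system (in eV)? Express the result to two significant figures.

k_BT = 8.617×10⁻⁵ × 2480 K = 0.2137 eV.
Eᵢ/kT = 0.1521, 3.238, 3.603.
Z = Σ e^(−Eᵢ/kT) = e^(−0.1521) + e^(−3.238) + e^(−3.603) = 0.8589 + 0.03924 + 0.02724 = 0.9254.
⟨E⟩ = Σ Eᵢ e^(−Eᵢ/kT) / Z = (0.0325·0.8589 + 0.692·0.03924 + 0.770·0.02724) / 0.9254 = 0.082 eV.

0.082 eV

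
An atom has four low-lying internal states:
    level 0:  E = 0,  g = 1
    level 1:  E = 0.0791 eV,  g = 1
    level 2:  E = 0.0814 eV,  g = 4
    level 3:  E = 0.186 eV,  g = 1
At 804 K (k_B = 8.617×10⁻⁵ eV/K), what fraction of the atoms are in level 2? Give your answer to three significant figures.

0.471

k_BT = 8.617×10⁻⁵ × 804 K = 0.069281 eV.
Eᵢ/kT = 0, 1.1417, 1.1749, 2.6847.
Z = Σ gᵢe^(−Eᵢ/kT) = 1·e^(−0) + 1·e^(−1.1417) + 4·e^(−1.1749) + 1·e^(−2.6847) = 1.0000 + 0.31928 + 1.2354 + 0.068242 = 2.6229.
P₂ = g₂ e^(−E₂/kT) / Z = 1.2354/2.6229 = 0.471.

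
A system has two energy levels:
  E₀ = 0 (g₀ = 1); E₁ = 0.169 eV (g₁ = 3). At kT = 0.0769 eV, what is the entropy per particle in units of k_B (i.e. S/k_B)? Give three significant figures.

Eᵢ/kT = 0, 2.1977.
Z = Σ gᵢe^(−Eᵢ/kT) = 1·e^(−0) + 3·e^(−2.1977) = 1.0000 + 0.33317 = 1.3332.
⟨E⟩ = Σ EᵢPᵢ = 0.042234 eV.
S/k_B = ln Z + ⟨E⟩/kT = ln(1.3332) + 0.042234/0.0769 = 0.28758 + 0.54921 = 0.837.

0.837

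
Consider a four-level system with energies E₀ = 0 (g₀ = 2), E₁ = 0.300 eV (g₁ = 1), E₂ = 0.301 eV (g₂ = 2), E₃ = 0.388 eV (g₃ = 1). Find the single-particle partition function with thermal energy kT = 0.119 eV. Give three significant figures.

Z = 2.28

Eᵢ/kT = 0, 2.5210, 2.5294, 3.2605.
Z = Σ gᵢe^(−Eᵢ/kT) = 2·e^(−0) + 1·e^(−2.5210) + 2·e^(−2.5294) + 1·e^(−3.2605) = 2.0000 + 0.080379 + 0.15941 + 0.038369 = 2.2782.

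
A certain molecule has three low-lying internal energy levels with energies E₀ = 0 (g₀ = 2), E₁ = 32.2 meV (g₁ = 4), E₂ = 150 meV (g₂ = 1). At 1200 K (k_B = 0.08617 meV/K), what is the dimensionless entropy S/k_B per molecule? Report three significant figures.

k_BT = 0.08617 × 1200 K = 103.40 meV.
Eᵢ/kT = 0, 0.31141, 1.4507.
Z = Σ gᵢe^(−Eᵢ/kT) = 2·e^(−0) + 4·e^(−0.31141) + 1·e^(−1.4507) = 2.0000 + 2.9297 + 0.23441 = 5.1641.
⟨E⟩ = Σ EᵢPᵢ = 25.077 meV.
S/k_B = ln Z + ⟨E⟩/kT = ln(5.1641) + 25.077/103.40 = 1.6417 + 0.24252 = 1.88.

1.88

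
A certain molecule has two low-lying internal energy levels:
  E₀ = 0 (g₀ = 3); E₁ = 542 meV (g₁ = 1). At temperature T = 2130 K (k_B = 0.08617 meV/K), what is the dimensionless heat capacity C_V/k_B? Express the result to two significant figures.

k_BT = 0.08617 × 2130 K = 183.5 meV.
Eᵢ/kT = 0, 2.954.
Z = Σ gᵢe^(−Eᵢ/kT) = 3·e^(−0) + 1·e^(−2.954) = 3.000 + 0.05213 = 3.052.
⟨E⟩ = 9.258 meV, ⟨E²⟩ = 5018 meV².
C_V/k_B = (⟨E²⟩ − ⟨E⟩²)/(kT)² = (5018 − 85.71)/33670 = 0.15.

0.15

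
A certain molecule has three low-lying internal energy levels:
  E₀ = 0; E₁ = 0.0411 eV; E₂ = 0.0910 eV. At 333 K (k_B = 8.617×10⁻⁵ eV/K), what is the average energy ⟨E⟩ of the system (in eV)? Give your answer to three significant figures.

0.0106 eV

k_BT = 8.617×10⁻⁵ × 333 K = 0.028695 eV.
Eᵢ/kT = 0, 1.4323, 3.1713.
Z = Σ e^(−Eᵢ/kT) = e^(−0) + e^(−1.4323) + e^(−3.1713) = 1.0000 + 0.23876 + 0.041949 = 1.2807.
⟨E⟩ = Σ Eᵢ e^(−Eᵢ/kT) / Z = (0·1.0000 + 0.0411·0.23876 + 0.0910·0.041949) / 1.2807 = 0.0106 eV.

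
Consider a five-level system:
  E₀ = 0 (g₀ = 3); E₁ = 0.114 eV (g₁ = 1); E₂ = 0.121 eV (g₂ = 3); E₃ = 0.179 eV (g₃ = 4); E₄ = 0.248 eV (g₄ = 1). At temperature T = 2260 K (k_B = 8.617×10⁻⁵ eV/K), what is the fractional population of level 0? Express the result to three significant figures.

k_BT = 8.617×10⁻⁵ × 2260 K = 0.19474 eV.
Eᵢ/kT = 0, 0.58540, 0.62134, 0.91917, 1.2735.
Z = Σ gᵢe^(−Eᵢ/kT) = 3·e^(−0) + 1·e^(−0.58540) + 3·e^(−0.62134) + 4·e^(−0.91917) + 1·e^(−1.2735) = 3.0000 + 0.55688 + 1.6117 + 1.5954 + 0.27985 = 7.0438.
P₀ = g₀ e^(−E₀/kT) / Z = 3.0000/7.0438 = 0.426.

0.426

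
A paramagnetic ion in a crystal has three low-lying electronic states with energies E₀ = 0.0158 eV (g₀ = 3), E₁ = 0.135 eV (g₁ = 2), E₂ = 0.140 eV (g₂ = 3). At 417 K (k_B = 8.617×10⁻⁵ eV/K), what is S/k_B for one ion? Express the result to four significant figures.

k_BT = 8.617×10⁻⁵ × 417 K = 0.0359329 eV.
Eᵢ/kT = 0.439708, 3.75700, 3.89615.
Z = Σ gᵢe^(−Eᵢ/kT) = 3·e^(−0.439708) + 2·e^(−3.75700) + 3·e^(−3.89615) = 1.93267 + 0.0467074 + 0.0609600 = 2.04034.
⟨E⟩ = Σ EᵢPᵢ = 0.0222395 eV.
S/k_B = ln Z + ⟨E⟩/kT = ln(2.04034) + 0.0222395/0.0359329 = 0.713116 + 0.618917 = 1.332.

1.332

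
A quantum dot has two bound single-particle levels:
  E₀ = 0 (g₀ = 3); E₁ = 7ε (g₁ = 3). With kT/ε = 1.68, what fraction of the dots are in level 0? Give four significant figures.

Eᵢ/kT = 0, 4.16667.
Z = Σ gᵢe^(−Eᵢ/kT) = 3·e^(−0) + 3·e^(−4.16667) = 3.00000 + 0.0465114 = 3.04651.
P₀ = g₀ e^(−E₀/kT) / Z = 3.00000/3.04651 = 0.9847.

0.9847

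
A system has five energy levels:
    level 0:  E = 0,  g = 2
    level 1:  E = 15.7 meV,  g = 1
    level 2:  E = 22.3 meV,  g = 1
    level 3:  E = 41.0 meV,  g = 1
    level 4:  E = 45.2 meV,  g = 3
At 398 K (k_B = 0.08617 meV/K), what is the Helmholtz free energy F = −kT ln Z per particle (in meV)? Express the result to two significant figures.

-50 meV

k_BT = 0.08617 × 398 K = 34.30 meV.
Eᵢ/kT = 0, 0.4577, 0.6501, 1.195, 1.318.
Z = Σ gᵢe^(−Eᵢ/kT) = 2·e^(−0) + 1·e^(−0.4577) + 1·e^(−0.6501) + 1·e^(−1.195) + 3·e^(−1.318) = 2.000 + 0.6327 + 0.5220 + 0.3027 + 0.8030 = 4.260.
F = −kT ln Z = −34.30 × ln(4.260) = −34.30 × 1.449 = -50 meV.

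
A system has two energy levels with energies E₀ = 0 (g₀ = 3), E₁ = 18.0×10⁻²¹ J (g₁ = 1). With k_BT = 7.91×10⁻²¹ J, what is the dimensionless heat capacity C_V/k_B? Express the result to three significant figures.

Eᵢ/kT = 0, 2.2756.
Z = Σ gᵢe^(−Eᵢ/kT) = 3·e^(−0) + 1·e^(−2.2756) = 3.0000 + 0.10274 = 3.1027.
⟨E⟩ = 0.59604, ⟨E²⟩ = 10.729.
C_V/k_B = (⟨E²⟩ − ⟨E⟩²)/(kT)² = (10.729 − 0.35526)/62.568 = 0.166.

0.166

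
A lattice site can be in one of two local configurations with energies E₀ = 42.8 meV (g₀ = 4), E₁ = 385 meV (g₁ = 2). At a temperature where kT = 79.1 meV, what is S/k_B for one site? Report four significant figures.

1.421

Eᵢ/kT = 0.541087, 4.86726.
Z = Σ gᵢe^(−Eᵢ/kT) = 4·e^(−0.541087) + 2·e^(−4.86726) = 2.32846 + 0.0153888 = 2.34385.
⟨E⟩ = Σ EᵢPᵢ = 45.0467 meV.
S/k_B = ln Z + ⟨E⟩/kT = ln(2.34385) + 45.0467/79.1 = 0.851795 + 0.569491 = 1.421.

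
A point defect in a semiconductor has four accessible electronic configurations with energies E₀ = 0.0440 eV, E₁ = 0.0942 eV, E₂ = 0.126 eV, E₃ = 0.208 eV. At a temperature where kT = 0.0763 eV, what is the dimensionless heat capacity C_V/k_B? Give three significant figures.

Eᵢ/kT = 0.57667, 1.2346, 1.6514, 2.7261.
Z = Σ e^(−Eᵢ/kT) = e^(−0.57667) + e^(−1.2346) + e^(−1.6514) + e^(−2.7261) = 0.56177 + 0.29095 + 0.19178 + 0.065474 = 1.1100.
⟨E⟩ = 0.080998 eV, ⟨E²⟩ = 0.0086007 eV².
C_V/k_B = (⟨E²⟩ − ⟨E⟩²)/(kT)² = (0.0086007 − 0.0065607)/0.0058217 = 0.350.

0.350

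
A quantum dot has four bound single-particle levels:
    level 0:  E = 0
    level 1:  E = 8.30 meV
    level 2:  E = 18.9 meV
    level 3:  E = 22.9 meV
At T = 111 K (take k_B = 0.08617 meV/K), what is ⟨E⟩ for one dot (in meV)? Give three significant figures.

4.97 meV

k_BT = 0.08617 × 111 K = 9.5649 meV.
Eᵢ/kT = 0, 0.86776, 1.9760, 2.3942.
Z = Σ e^(−Eᵢ/kT) = e^(−0) + e^(−0.86776) + e^(−1.9760) + e^(−2.3942) = 1.0000 + 0.41989 + 0.13862 + 0.091246 = 1.6498.
⟨E⟩ = Σ Eᵢ e^(−Eᵢ/kT) / Z = (0·1.0000 + 8.30·0.41989 + 18.9·0.13862 + 22.9·0.091246) / 1.6498 = 4.97 meV.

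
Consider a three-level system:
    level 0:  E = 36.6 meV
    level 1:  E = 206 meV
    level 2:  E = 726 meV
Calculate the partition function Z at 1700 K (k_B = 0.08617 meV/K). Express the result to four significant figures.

Z = 1.031

k_BT = 0.08617 × 1700 K = 146.489 meV.
Eᵢ/kT = 0.249848, 1.40625, 4.95600.
Z = Σ e^(−Eᵢ/kT) = e^(−0.249848) + e^(−1.40625) + e^(−4.95600) = 0.778919 + 0.245061 + 0.00704104 = 1.03102.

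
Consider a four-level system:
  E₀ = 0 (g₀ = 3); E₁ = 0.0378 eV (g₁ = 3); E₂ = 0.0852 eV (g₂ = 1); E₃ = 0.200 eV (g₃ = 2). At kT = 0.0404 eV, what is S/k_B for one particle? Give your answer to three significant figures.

1.79

Eᵢ/kT = 0, 0.93564, 2.1089, 4.9505.
Z = Σ gᵢe^(−Eᵢ/kT) = 3·e^(−0) + 3·e^(−0.93564) + 1·e^(−2.1089) + 2·e^(−4.9505) = 3.0000 + 1.1770 + 0.12137 + 0.014160 = 4.3125.
⟨E⟩ = Σ EᵢPᵢ = 0.013371 eV.
S/k_B = ln Z + ⟨E⟩/kT = ln(4.3125) + 0.013371/0.0404 = 1.4615 + 0.33097 = 1.79.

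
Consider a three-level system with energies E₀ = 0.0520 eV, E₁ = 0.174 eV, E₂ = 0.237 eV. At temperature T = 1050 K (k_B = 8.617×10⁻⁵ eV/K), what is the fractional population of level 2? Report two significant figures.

k_BT = 8.617×10⁻⁵ × 1050 K = 0.09048 eV.
Eᵢ/kT = 0.5747, 1.923, 2.619.
Z = Σ e^(−Eᵢ/kT) = e^(−0.5747) + e^(−1.923) + e^(−2.619) = 0.5629 + 0.1462 + 0.07288 = 0.7820.
P₂ = e^(−E₂/kT) / Z = 0.07288/0.7820 = 0.093.

0.093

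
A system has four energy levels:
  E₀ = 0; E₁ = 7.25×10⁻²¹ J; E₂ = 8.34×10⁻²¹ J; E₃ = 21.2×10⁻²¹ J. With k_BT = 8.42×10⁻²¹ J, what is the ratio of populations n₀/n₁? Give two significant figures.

2.4

n₀/n₁ = exp[−(E₀−E₁)/kT] = exp(−(-7.25 ×10⁻²¹ J)/(8.42 ×10⁻²¹ J)) = exp(0.8610) = 2.4.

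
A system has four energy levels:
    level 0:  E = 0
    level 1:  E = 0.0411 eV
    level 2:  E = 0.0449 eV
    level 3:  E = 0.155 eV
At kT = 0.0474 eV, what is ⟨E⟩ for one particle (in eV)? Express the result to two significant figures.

0.022 eV

Eᵢ/kT = 0, 0.8671, 0.9473, 3.270.
Z = Σ e^(−Eᵢ/kT) = e^(−0) + e^(−0.8671) + e^(−0.9473) + e^(−3.270) = 1.000 + 0.4202 + 0.3878 + 0.03801 = 1.846.
⟨E⟩ = Σ Eᵢ e^(−Eᵢ/kT) / Z = (0·1.000 + 0.0411·0.4202 + 0.0449·0.3878 + 0.155·0.03801) / 1.846 = 0.022 eV.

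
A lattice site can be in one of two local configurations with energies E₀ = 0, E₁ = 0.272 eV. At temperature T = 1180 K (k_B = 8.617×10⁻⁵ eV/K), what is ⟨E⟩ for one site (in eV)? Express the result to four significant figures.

0.01753 eV

k_BT = 8.617×10⁻⁵ × 1180 K = 0.101681 eV.
Eᵢ/kT = 0, 2.67503.
Z = Σ e^(−Eᵢ/kT) = e^(−0) + e^(−2.67503) = 1.00000 + 0.0689048 = 1.06890.
⟨E⟩ = Σ Eᵢ e^(−Eᵢ/kT) / Z = (0·1.00000 + 0.272·0.0689048) / 1.06890 = 0.01753 eV.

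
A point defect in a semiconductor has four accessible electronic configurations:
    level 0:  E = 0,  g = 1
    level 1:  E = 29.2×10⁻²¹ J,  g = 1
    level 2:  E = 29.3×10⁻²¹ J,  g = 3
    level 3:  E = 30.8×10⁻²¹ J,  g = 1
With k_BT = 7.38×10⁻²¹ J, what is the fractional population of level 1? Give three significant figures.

Eᵢ/kT = 0, 3.9566, 3.9702, 4.1734.
Z = Σ gᵢe^(−Eᵢ/kT) = 1·e^(−0) + 1·e^(−3.9566) + 3·e^(−3.9702) + 1·e^(−4.1734) = 1.0000 + 0.019128 + 0.056609 + 0.015400 = 1.0911.
P₁ = g₁ e^(−E₁/kT) / Z = 0.019128/1.0911 = 0.0175.

0.0175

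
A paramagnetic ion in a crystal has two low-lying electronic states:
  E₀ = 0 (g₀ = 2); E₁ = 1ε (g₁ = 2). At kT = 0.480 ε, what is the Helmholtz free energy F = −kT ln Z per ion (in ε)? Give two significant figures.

-0.39 ε

Eᵢ/kT = 0, 2.083.
Z = Σ gᵢe^(−Eᵢ/kT) = 2·e^(−0) + 2·e^(−2.083) = 2.000 + 0.2491 = 2.249.
F = −kT ln Z = −0.480 × ln(2.249) = −0.480 × 0.8105 = -0.39 ε.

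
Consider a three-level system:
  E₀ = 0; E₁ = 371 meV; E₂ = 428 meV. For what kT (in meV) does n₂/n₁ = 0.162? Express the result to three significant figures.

31.3 meV

n₂/n₁ = exp[−(E₂−E₁)/kT] = 0.162.
⇒ (E₂−E₁)/kT = ln(1/0.162) = ln(6.1728) = 1.8202.
kT = 57 meV / 1.8202 = 31.3 meV.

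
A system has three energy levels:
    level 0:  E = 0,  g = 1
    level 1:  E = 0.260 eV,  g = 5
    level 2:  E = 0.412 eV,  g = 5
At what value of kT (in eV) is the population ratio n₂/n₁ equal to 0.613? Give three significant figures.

n₂/n₁ = (g₂/g₁) exp[−(E₂−E₁)/kT] = 0.613.
⇒ (E₂−E₁)/kT = ln((5/5)/0.613) = ln(1.6313) = 0.48938.
kT = 0.152 eV / 0.48938 = 0.311 eV.

0.311 eV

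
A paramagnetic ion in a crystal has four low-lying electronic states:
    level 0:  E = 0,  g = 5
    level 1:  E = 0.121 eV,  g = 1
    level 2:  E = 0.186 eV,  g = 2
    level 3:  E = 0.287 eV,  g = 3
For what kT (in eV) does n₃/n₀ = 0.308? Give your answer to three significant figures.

n₃/n₀ = (g₃/g₀) exp[−(E₃−E₀)/kT] = 0.308.
⇒ (E₃−E₀)/kT = ln((3/5)/0.308) = ln(1.9481) = 0.66685.
kT = 0.287 eV / 0.66685 = 0.430 eV.

0.430 eV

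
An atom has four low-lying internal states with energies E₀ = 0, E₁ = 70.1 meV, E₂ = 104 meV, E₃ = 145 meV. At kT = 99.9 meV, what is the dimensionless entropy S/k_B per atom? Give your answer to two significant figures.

Eᵢ/kT = 0, 0.7017, 1.041, 1.451.
Z = Σ e^(−Eᵢ/kT) = e^(−0) + e^(−0.7017) + e^(−1.041) + e^(−1.451) = 1.000 + 0.4957 + 0.3531 + 0.2343 = 2.083.
⟨E⟩ = Σ EᵢPᵢ = 50.62 meV.
S/k_B = ln Z + ⟨E⟩/kT = ln(2.083) + 50.62/99.9 = 0.7338 + 0.5067 = 1.2.

1.2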